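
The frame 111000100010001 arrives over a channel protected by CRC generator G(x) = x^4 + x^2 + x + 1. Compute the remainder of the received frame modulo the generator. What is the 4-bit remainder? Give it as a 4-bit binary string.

Modulo-2 division of 111000100010001 by 10111:
  pos 0: 11100 XOR 10111 = 01011
  pos 1: 10110 XOR 10111 = 00001
  pos 5: 11000 XOR 10111 = 01111
  pos 6: 11111 XOR 10111 = 01000
  pos 7: 10000 XOR 10111 = 00111
  pos 9: 11100 XOR 10111 = 01011
  pos 10: 10111 XOR 10111 = 00000
Remainder = 0000 (zero — the frame passes the CRC check).

0000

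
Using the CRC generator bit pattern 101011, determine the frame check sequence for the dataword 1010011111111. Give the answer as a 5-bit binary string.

01001

Append 5 zeros: 101001111111100000. Divide by 101011 (XOR where the leading bit is 1):
  pos 0: 101001 XOR 101011 = 000010
  pos 4: 101111 XOR 101011 = 000100
  pos 7: 100111 XOR 101011 = 001100
  pos 9: 110000 XOR 101011 = 011011
  pos 10: 110110 XOR 101011 = 011101
  pos 11: 111010 XOR 101011 = 010001
  pos 12: 100010 XOR 101011 = 001001
Remainder (last 5 bits) = 01001. This is the CRC / FCS.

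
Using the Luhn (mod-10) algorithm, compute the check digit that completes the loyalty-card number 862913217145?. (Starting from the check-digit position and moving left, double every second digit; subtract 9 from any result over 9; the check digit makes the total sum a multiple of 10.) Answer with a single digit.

3

Partial digits right→left: 5 4 1 7 1 2 3 1 9 2 6 8
Double every second digit counting from the check-digit position (so the 1st, 3rd, 5th, ... of the partial from the right).
  doubled (with −9 where >9): 1 2 2 6 9 3 → sum 23
  kept as-is: 4 7 2 1 2 8 → sum 24
Total = 23 + 24 = 47.
Check digit = (10 − (47 mod 10)) mod 10 = 3.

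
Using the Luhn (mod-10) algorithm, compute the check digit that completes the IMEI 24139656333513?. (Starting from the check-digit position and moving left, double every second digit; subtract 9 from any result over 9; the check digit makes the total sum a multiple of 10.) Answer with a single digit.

3

Partial digits right→left: 3 1 5 3 3 3 6 5 6 9 3 1 4 2
Double every second digit counting from the check-digit position (so the 1st, 3rd, 5th, ... of the partial from the right).
  doubled (with −9 where >9): 6 1 6 3 3 6 8 → sum 33
  kept as-is: 1 3 3 5 9 1 2 → sum 24
Total = 33 + 24 = 57.
Check digit = (10 − (57 mod 10)) mod 10 = 3.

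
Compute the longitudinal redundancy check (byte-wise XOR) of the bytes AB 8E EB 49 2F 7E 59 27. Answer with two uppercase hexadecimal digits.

XOR the bytes together:
  start with 0xAB
  0xAB ⊕ 0x8E = 0x25
  0x25 ⊕ 0xEB = 0xCE
  0xCE ⊕ 0x49 = 0x87
  0x87 ⊕ 0x2F = 0xA8
  0xA8 ⊕ 0x7E = 0xD6
  0xD6 ⊕ 0x59 = 0x8F
  0x8F ⊕ 0x27 = 0xA8

A8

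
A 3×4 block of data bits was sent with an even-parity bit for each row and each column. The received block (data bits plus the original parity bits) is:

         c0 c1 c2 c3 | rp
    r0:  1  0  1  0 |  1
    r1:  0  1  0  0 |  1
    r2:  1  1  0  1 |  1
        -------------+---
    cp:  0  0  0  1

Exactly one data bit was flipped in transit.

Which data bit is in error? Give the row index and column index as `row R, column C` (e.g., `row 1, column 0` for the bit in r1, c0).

row 0, column 2

Recompute each row's even parity and compare to rp:
  r0: data parity 0, sent rp 1 → mismatch
  r1: data parity 1, sent rp 1 → ok
  r2: data parity 1, sent rp 1 → ok
Recompute each column's even parity and compare to cp:
  c0: data parity 0, sent cp 0 → ok
  c1: data parity 0, sent cp 0 → ok
  c2: data parity 1, sent cp 0 → mismatch
  c3: data parity 1, sent cp 1 → ok
Exactly one row (r0) and one column (c2) fail → the flipped bit is at their intersection.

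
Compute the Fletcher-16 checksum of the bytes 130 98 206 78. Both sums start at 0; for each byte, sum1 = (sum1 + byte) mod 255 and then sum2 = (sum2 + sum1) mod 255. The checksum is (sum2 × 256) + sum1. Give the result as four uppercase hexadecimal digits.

Running sums (mod 255):
  after byte 0 (130): sum1=130, sum2=130
  after byte 1 (98): sum1=228, sum2=103
  after byte 2 (206): sum1=179, sum2=27
  after byte 3 (78): sum1=2, sum2=29
Checksum = sum2·256 + sum1 = 29·256 + 2 = 7426 = 0x1D02.

1D02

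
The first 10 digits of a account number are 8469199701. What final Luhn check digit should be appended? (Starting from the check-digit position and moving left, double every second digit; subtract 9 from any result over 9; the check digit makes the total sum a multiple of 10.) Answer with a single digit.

Partial digits right→left: 1 0 7 9 9 1 9 6 4 8
Double every second digit counting from the check-digit position (so the 1st, 3rd, 5th, ... of the partial from the right).
  doubled (with −9 where >9): 2 5 9 9 8 → sum 33
  kept as-is: 0 9 1 6 8 → sum 24
Total = 33 + 24 = 57.
Check digit = (10 − (57 mod 10)) mod 10 = 3.

3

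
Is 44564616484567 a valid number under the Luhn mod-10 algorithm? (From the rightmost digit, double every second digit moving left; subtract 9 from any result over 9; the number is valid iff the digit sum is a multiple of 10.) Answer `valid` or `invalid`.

From the right, keep odd positions and double even positions (subtract 9 from any doubled value over 9):
  doubled (positions 2,4,...): 3 8 8 2 8 1 8 → sum 38
  kept (positions 1,3,...): 7 5 8 6 6 6 4 → sum 42
Total = 80.
80 mod 10 = 0, so the number is valid.

valid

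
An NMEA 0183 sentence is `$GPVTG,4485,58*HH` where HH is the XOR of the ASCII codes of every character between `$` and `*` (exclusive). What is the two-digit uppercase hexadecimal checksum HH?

52

XOR the ASCII codes of the payload characters:
  'G' = 0x47 → acc = 0x47
  'P' = 0x50 → acc = 0x17
  'V' = 0x56 → acc = 0x41
  'T' = 0x54 → acc = 0x15
  'G' = 0x47 → acc = 0x52
  ',' = 0x2C → acc = 0x7E
  '4' = 0x34 → acc = 0x4A
  '4' = 0x34 → acc = 0x7E
  '8' = 0x38 → acc = 0x46
  '5' = 0x35 → acc = 0x73
  ',' = 0x2C → acc = 0x5F
  '5' = 0x35 → acc = 0x6A
  '8' = 0x38 → acc = 0x52
Checksum = 0x52.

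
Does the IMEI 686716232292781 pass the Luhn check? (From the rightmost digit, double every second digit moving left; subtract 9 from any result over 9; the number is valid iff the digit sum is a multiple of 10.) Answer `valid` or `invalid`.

From the right, keep odd positions and double even positions (subtract 9 from any doubled value over 9):
  doubled (positions 2,4,...): 7 4 4 6 3 5 7 → sum 36
  kept (positions 1,3,...): 1 7 9 2 2 1 6 6 → sum 34
Total = 70.
70 mod 10 = 0, so the number is valid.

valid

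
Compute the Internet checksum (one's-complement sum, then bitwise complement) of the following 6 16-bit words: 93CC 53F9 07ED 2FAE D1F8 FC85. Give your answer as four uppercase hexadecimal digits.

One's-complement addition (fold any carry out of bit 15 back into bit 0):
  0x93CC + 0x53F9 = 0x0E7C5
  0xE7C5 + 0x07ED = 0x0EFB2
  0xEFB2 + 0x2FAE = 0x11F60 → wrap carry → 0x1F61
  0x1F61 + 0xD1F8 = 0x0F159
  0xF159 + 0xFC85 = 0x1EDDE → wrap carry → 0xEDDF
One's-complement sum = 0xEDDF.
Checksum = ~0xEDDF & 0xFFFF = 0x1220.

1220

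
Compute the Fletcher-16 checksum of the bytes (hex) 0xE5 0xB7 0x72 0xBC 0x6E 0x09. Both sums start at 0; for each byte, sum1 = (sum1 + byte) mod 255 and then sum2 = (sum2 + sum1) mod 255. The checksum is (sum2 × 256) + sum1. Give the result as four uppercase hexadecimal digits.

DF44

Running sums (mod 255):
  after byte 0 (0xE5): sum1=229, sum2=229
  after byte 1 (0xB7): sum1=157, sum2=131
  after byte 2 (0x72): sum1=16, sum2=147
  after byte 3 (0xBC): sum1=204, sum2=96
  after byte 4 (0x6E): sum1=59, sum2=155
  after byte 5 (0x09): sum1=68, sum2=223
Checksum = sum2·256 + sum1 = 223·256 + 68 = 57156 = 0xDF44.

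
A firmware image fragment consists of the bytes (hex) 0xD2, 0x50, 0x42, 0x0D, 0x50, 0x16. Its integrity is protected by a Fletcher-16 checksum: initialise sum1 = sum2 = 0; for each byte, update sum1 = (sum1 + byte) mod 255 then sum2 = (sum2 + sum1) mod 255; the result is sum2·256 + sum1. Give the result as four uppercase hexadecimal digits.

69D8

Running sums (mod 255):
  after byte 0 (0xD2): sum1=210, sum2=210
  after byte 1 (0x50): sum1=35, sum2=245
  after byte 2 (0x42): sum1=101, sum2=91
  after byte 3 (0x0D): sum1=114, sum2=205
  after byte 4 (0x50): sum1=194, sum2=144
  after byte 5 (0x16): sum1=216, sum2=105
Checksum = sum2·256 + sum1 = 105·256 + 216 = 27096 = 0x69D8.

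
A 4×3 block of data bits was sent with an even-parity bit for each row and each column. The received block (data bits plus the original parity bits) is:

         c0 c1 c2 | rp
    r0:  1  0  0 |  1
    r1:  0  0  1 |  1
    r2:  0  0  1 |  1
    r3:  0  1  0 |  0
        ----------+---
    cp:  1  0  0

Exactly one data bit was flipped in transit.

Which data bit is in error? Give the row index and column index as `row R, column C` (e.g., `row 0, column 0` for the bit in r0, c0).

row 3, column 1

Recompute each row's even parity and compare to rp:
  r0: data parity 1, sent rp 1 → ok
  r1: data parity 1, sent rp 1 → ok
  r2: data parity 1, sent rp 1 → ok
  r3: data parity 1, sent rp 0 → mismatch
Recompute each column's even parity and compare to cp:
  c0: data parity 1, sent cp 1 → ok
  c1: data parity 1, sent cp 0 → mismatch
  c2: data parity 0, sent cp 0 → ok
Exactly one row (r3) and one column (c1) fail → the flipped bit is at their intersection.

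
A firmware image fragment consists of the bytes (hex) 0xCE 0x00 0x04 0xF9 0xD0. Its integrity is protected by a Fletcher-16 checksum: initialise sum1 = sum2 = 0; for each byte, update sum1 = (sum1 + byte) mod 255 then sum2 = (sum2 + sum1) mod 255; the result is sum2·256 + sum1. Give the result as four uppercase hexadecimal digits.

Running sums (mod 255):
  after byte 0 (0xCE): sum1=206, sum2=206
  after byte 1 (0x00): sum1=206, sum2=157
  after byte 2 (0x04): sum1=210, sum2=112
  after byte 3 (0xF9): sum1=204, sum2=61
  after byte 4 (0xD0): sum1=157, sum2=218
Checksum = sum2·256 + sum1 = 218·256 + 157 = 55965 = 0xDA9D.

DA9D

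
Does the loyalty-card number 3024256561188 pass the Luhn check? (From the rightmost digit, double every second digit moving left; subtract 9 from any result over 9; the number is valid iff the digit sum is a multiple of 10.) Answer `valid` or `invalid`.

invalid

From the right, keep odd positions and double even positions (subtract 9 from any doubled value over 9):
  doubled (positions 2,4,...): 7 2 1 1 8 0 → sum 19
  kept (positions 1,3,...): 8 1 6 6 2 2 3 → sum 28
Total = 47.
47 mod 10 = 7, so the number is invalid.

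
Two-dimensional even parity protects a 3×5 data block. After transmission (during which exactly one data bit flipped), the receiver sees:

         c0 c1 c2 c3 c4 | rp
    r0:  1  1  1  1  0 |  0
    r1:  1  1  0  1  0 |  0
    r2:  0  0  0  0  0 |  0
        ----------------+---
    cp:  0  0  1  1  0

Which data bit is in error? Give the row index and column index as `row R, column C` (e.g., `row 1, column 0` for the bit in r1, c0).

row 1, column 3

Recompute each row's even parity and compare to rp:
  r0: data parity 0, sent rp 0 → ok
  r1: data parity 1, sent rp 0 → mismatch
  r2: data parity 0, sent rp 0 → ok
Recompute each column's even parity and compare to cp:
  c0: data parity 0, sent cp 0 → ok
  c1: data parity 0, sent cp 0 → ok
  c2: data parity 1, sent cp 1 → ok
  c3: data parity 0, sent cp 1 → mismatch
  c4: data parity 0, sent cp 0 → ok
Exactly one row (r1) and one column (c3) fail → the flipped bit is at their intersection.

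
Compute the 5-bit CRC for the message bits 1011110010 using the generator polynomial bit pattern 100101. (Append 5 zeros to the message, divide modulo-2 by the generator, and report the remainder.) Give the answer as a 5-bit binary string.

Append 5 zeros: 101111001000000. Divide by 100101 (XOR where the leading bit is 1):
  pos 0: 101111 XOR 100101 = 001010
  pos 2: 101000 XOR 100101 = 001101
  pos 4: 110110 XOR 100101 = 010011
  pos 5: 100110 XOR 100101 = 000011
  pos 9: 110000 XOR 100101 = 010101
Remainder (last 5 bits) = 10101. This is the CRC / FCS.

10101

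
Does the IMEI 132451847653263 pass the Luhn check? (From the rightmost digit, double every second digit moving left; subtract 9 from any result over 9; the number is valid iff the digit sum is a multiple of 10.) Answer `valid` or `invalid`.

From the right, keep odd positions and double even positions (subtract 9 from any doubled value over 9):
  doubled (positions 2,4,...): 3 6 3 8 2 8 6 → sum 36
  kept (positions 1,3,...): 3 2 5 7 8 5 2 1 → sum 33
Total = 69.
69 mod 10 = 9, so the number is invalid.

invalid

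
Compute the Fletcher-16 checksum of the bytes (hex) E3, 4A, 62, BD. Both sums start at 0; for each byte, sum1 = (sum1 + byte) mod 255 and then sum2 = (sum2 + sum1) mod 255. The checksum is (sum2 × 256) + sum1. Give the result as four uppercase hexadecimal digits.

Running sums (mod 255):
  after byte 0 (E3): sum1=227, sum2=227
  after byte 1 (4A): sum1=46, sum2=18
  after byte 2 (62): sum1=144, sum2=162
  after byte 3 (BD): sum1=78, sum2=240
Checksum = sum2·256 + sum1 = 240·256 + 78 = 61518 = 0xF04E.

F04E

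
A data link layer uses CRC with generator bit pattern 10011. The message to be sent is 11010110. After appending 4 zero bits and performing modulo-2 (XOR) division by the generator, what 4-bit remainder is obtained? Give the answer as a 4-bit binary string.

0110

Append 4 zeros: 110101100000. Divide by 10011 (XOR where the leading bit is 1):
  pos 0: 11010 XOR 10011 = 01001
  pos 1: 10011 XOR 10011 = 00000
  pos 6: 10000 XOR 10011 = 00011
Remainder (last 4 bits) = 0110. This is the CRC / FCS.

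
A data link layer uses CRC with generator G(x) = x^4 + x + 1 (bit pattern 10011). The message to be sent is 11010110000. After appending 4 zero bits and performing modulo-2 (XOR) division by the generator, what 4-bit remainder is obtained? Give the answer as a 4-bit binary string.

0101

Append 4 zeros: 110101100000000. Divide by 10011 (XOR where the leading bit is 1):
  pos 0: 11010 XOR 10011 = 01001
  pos 1: 10011 XOR 10011 = 00000
  pos 6: 10000 XOR 10011 = 00011
  pos 9: 11000 XOR 10011 = 01011
  pos 10: 10110 XOR 10011 = 00101
Remainder (last 4 bits) = 0101. This is the CRC / FCS.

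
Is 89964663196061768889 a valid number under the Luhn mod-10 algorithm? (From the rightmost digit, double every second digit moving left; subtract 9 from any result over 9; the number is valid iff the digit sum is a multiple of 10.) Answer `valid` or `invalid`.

invalid

From the right, keep odd positions and double even positions (subtract 9 from any doubled value over 9):
  doubled (positions 2,4,...): 7 7 5 3 3 2 3 8 9 7 → sum 54
  kept (positions 1,3,...): 9 8 6 1 0 9 3 6 6 9 → sum 57
Total = 111.
111 mod 10 = 1, so the number is invalid.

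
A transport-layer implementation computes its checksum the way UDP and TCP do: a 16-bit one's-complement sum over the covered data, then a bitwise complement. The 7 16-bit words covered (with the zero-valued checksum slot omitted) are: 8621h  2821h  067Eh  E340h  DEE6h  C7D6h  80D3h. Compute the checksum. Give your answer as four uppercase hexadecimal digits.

406D

One's-complement addition (fold any carry out of bit 15 back into bit 0):
  0x8621 + 0x2821 = 0x0AE42
  0xAE42 + 0x067E = 0x0B4C0
  0xB4C0 + 0xE340 = 0x19800 → wrap carry → 0x9801
  0x9801 + 0xDEE6 = 0x176E7 → wrap carry → 0x76E8
  0x76E8 + 0xC7D6 = 0x13EBE → wrap carry → 0x3EBF
  0x3EBF + 0x80D3 = 0x0BF92
One's-complement sum = 0xBF92.
Checksum = ~0xBF92 & 0xFFFF = 0x406D.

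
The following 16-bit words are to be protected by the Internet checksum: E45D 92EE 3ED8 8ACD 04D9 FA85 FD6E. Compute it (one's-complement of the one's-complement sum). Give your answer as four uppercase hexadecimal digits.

C23F

One's-complement addition (fold any carry out of bit 15 back into bit 0):
  0xE45D + 0x92EE = 0x1774B → wrap carry → 0x774C
  0x774C + 0x3ED8 = 0x0B624
  0xB624 + 0x8ACD = 0x140F1 → wrap carry → 0x40F2
  0x40F2 + 0x04D9 = 0x045CB
  0x45CB + 0xFA85 = 0x14050 → wrap carry → 0x4051
  0x4051 + 0xFD6E = 0x13DBF → wrap carry → 0x3DC0
One's-complement sum = 0x3DC0.
Checksum = ~0x3DC0 & 0xFFFF = 0xC23F.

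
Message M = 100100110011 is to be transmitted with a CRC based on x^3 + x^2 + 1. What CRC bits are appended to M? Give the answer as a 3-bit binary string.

111

Append 3 zeros: 100100110011000. Divide by 1101 (XOR where the leading bit is 1):
  pos 0: 1001 XOR 1101 = 0100
  pos 1: 1000 XOR 1101 = 0101
  pos 2: 1010 XOR 1101 = 0111
  pos 3: 1111 XOR 1101 = 0010
  pos 5: 1010 XOR 1101 = 0111
  pos 6: 1110 XOR 1101 = 0011
  pos 8: 1111 XOR 1101 = 0010
  pos 10: 1000 XOR 1101 = 0101
  pos 11: 1010 XOR 1101 = 0111
Remainder (last 3 bits) = 111. This is the CRC / FCS.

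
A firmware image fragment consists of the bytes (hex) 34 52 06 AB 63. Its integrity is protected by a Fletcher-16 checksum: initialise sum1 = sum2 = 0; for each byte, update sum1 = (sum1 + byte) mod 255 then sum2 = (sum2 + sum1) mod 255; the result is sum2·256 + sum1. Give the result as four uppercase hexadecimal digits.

1B9B

Running sums (mod 255):
  after byte 0 (34): sum1=52, sum2=52
  after byte 1 (52): sum1=134, sum2=186
  after byte 2 (06): sum1=140, sum2=71
  after byte 3 (AB): sum1=56, sum2=127
  after byte 4 (63): sum1=155, sum2=27
Checksum = sum2·256 + sum1 = 27·256 + 155 = 7067 = 0x1B9B.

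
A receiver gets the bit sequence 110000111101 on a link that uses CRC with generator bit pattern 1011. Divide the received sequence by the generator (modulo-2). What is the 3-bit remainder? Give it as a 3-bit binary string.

010

Modulo-2 division of 110000111101 by 1011:
  pos 0: 1100 XOR 1011 = 0111
  pos 1: 1110 XOR 1011 = 0101
  pos 2: 1010 XOR 1011 = 0001
  pos 5: 1111 XOR 1011 = 0100
  pos 6: 1001 XOR 1011 = 0010
  pos 8: 1001 XOR 1011 = 0010
Remainder = 010 (nonzero — an error is detected).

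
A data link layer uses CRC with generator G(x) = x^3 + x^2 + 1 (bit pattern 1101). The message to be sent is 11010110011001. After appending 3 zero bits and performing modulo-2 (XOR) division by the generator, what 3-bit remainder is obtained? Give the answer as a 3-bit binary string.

000

Append 3 zeros: 11010110011001000. Divide by 1101 (XOR where the leading bit is 1):
  pos 0: 1101 XOR 1101 = 0000
  pos 5: 1100 XOR 1101 = 0001
  pos 8: 1110 XOR 1101 = 0011
  pos 10: 1101 XOR 1101 = 0000
Remainder (last 3 bits) = 000. This is the CRC / FCS.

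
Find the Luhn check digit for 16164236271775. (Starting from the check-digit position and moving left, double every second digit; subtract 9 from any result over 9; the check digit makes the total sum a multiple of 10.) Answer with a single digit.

7

Partial digits right→left: 5 7 7 1 7 2 6 3 2 4 6 1 6 1
Double every second digit counting from the check-digit position (so the 1st, 3rd, 5th, ... of the partial from the right).
  doubled (with −9 where >9): 1 5 5 3 4 3 3 → sum 24
  kept as-is: 7 1 2 3 4 1 1 → sum 19
Total = 24 + 19 = 43.
Check digit = (10 − (43 mod 10)) mod 10 = 7.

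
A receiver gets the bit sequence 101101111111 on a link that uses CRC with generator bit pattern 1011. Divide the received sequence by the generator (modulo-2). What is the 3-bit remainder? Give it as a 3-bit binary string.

Modulo-2 division of 101101111111 by 1011:
  pos 0: 1011 XOR 1011 = 0000
  pos 5: 1111 XOR 1011 = 0100
  pos 6: 1001 XOR 1011 = 0010
  pos 8: 1011 XOR 1011 = 0000
Remainder = 000 (zero — the frame passes the CRC check).

000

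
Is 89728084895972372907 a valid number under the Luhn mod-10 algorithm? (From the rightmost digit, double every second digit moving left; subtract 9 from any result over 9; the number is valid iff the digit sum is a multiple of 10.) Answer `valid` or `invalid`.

From the right, keep odd positions and double even positions (subtract 9 from any doubled value over 9):
  doubled (positions 2,4,...): 0 4 6 5 1 7 7 7 5 7 → sum 49
  kept (positions 1,3,...): 7 9 7 2 9 9 4 0 2 9 → sum 58
Total = 107.
107 mod 10 = 7, so the number is invalid.

invalid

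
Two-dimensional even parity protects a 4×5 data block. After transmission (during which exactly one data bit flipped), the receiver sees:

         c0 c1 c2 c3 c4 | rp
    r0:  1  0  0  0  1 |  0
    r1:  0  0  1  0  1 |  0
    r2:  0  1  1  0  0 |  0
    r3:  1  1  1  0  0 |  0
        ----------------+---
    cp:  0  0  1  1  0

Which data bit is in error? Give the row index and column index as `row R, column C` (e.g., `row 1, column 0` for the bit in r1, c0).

Recompute each row's even parity and compare to rp:
  r0: data parity 0, sent rp 0 → ok
  r1: data parity 0, sent rp 0 → ok
  r2: data parity 0, sent rp 0 → ok
  r3: data parity 1, sent rp 0 → mismatch
Recompute each column's even parity and compare to cp:
  c0: data parity 0, sent cp 0 → ok
  c1: data parity 0, sent cp 0 → ok
  c2: data parity 1, sent cp 1 → ok
  c3: data parity 0, sent cp 1 → mismatch
  c4: data parity 0, sent cp 0 → ok
Exactly one row (r3) and one column (c3) fail → the flipped bit is at their intersection.

row 3, column 3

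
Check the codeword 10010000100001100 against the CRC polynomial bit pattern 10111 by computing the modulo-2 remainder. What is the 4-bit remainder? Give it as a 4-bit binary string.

Modulo-2 division of 10010000100001100 by 10111:
  pos 0: 10010 XOR 10111 = 00101
  pos 2: 10100 XOR 10111 = 00011
  pos 5: 11010 XOR 10111 = 01101
  pos 6: 11010 XOR 10111 = 01101
  pos 7: 11010 XOR 10111 = 01101
  pos 8: 11010 XOR 10111 = 01101
  pos 9: 11011 XOR 10111 = 01100
  pos 10: 11001 XOR 10111 = 01110
  pos 11: 11100 XOR 10111 = 01011
  pos 12: 10110 XOR 10111 = 00001
Remainder = 0001 (nonzero — an error is detected).

0001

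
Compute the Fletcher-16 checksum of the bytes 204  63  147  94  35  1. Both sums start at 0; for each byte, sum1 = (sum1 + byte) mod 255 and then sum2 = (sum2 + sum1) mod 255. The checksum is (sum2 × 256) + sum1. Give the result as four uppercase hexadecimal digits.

Running sums (mod 255):
  after byte 0 (204): sum1=204, sum2=204
  after byte 1 (63): sum1=12, sum2=216
  after byte 2 (147): sum1=159, sum2=120
  after byte 3 (94): sum1=253, sum2=118
  after byte 4 (35): sum1=33, sum2=151
  after byte 5 (1): sum1=34, sum2=185
Checksum = sum2·256 + sum1 = 185·256 + 34 = 47394 = 0xB922.

B922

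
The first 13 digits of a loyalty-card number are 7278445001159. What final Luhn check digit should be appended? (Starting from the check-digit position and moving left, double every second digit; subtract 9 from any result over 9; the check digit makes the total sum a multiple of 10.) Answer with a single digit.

0

Partial digits right→left: 9 5 1 1 0 0 5 4 4 8 7 2 7
Double every second digit counting from the check-digit position (so the 1st, 3rd, 5th, ... of the partial from the right).
  doubled (with −9 where >9): 9 2 0 1 8 5 5 → sum 30
  kept as-is: 5 1 0 4 8 2 → sum 20
Total = 30 + 20 = 50.
Check digit = (10 − (50 mod 10)) mod 10 = 0.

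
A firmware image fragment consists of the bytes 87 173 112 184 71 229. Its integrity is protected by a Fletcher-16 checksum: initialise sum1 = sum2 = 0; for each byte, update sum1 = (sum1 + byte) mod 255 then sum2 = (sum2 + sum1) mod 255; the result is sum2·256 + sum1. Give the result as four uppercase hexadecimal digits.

Running sums (mod 255):
  after byte 0 (87): sum1=87, sum2=87
  after byte 1 (173): sum1=5, sum2=92
  after byte 2 (112): sum1=117, sum2=209
  after byte 3 (184): sum1=46, sum2=0
  after byte 4 (71): sum1=117, sum2=117
  after byte 5 (229): sum1=91, sum2=208
Checksum = sum2·256 + sum1 = 208·256 + 91 = 53339 = 0xD05B.

D05B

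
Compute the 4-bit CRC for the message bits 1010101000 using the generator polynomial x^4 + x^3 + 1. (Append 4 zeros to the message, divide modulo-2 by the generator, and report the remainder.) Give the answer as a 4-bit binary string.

Append 4 zeros: 10101010000000. Divide by 11001 (XOR where the leading bit is 1):
  pos 0: 10101 XOR 11001 = 01100
  pos 1: 11000 XOR 11001 = 00001
  pos 5: 11000 XOR 11001 = 00001
  pos 9: 10000 XOR 11001 = 01001
Remainder (last 4 bits) = 1001. This is the CRC / FCS.

1001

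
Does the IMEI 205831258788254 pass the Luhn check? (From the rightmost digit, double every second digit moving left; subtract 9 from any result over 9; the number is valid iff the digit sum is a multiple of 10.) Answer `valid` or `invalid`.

invalid

From the right, keep odd positions and double even positions (subtract 9 from any doubled value over 9):
  doubled (positions 2,4,...): 1 7 5 1 2 7 0 → sum 23
  kept (positions 1,3,...): 4 2 8 8 2 3 5 2 → sum 34
Total = 57.
57 mod 10 = 7, so the number is invalid.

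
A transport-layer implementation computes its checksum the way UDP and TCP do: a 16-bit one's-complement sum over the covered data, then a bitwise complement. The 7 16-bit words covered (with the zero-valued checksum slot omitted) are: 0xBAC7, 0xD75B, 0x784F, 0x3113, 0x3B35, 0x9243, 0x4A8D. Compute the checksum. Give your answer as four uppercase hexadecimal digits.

One's-complement addition (fold any carry out of bit 15 back into bit 0):
  0xBAC7 + 0xD75B = 0x19222 → wrap carry → 0x9223
  0x9223 + 0x784F = 0x10A72 → wrap carry → 0x0A73
  0x0A73 + 0x3113 = 0x03B86
  0x3B86 + 0x3B35 = 0x076BB
  0x76BB + 0x9243 = 0x108FE → wrap carry → 0x08FF
  0x08FF + 0x4A8D = 0x0538C
One's-complement sum = 0x538C.
Checksum = ~0x538C & 0xFFFF = 0xAC73.

AC73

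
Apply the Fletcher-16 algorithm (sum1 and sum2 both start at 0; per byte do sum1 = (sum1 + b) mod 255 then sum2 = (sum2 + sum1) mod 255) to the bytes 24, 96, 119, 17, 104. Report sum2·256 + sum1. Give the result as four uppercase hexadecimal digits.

Running sums (mod 255):
  after byte 0 (24): sum1=24, sum2=24
  after byte 1 (96): sum1=120, sum2=144
  after byte 2 (119): sum1=239, sum2=128
  after byte 3 (17): sum1=1, sum2=129
  after byte 4 (104): sum1=105, sum2=234
Checksum = sum2·256 + sum1 = 234·256 + 105 = 60009 = 0xEA69.

EA69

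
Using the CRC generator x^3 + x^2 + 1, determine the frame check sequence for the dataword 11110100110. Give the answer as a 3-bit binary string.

001

Append 3 zeros: 11110100110000. Divide by 1101 (XOR where the leading bit is 1):
  pos 0: 1111 XOR 1101 = 0010
  pos 2: 1001 XOR 1101 = 0100
  pos 3: 1000 XOR 1101 = 0101
  pos 4: 1010 XOR 1101 = 0111
  pos 5: 1111 XOR 1101 = 0010
  pos 7: 1010 XOR 1101 = 0111
  pos 8: 1110 XOR 1101 = 0011
  pos 10: 1100 XOR 1101 = 0001
Remainder (last 3 bits) = 001. This is the CRC / FCS.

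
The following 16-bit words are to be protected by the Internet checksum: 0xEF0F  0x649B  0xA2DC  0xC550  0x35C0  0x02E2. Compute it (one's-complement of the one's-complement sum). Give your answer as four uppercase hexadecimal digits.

0B85

One's-complement addition (fold any carry out of bit 15 back into bit 0):
  0xEF0F + 0x649B = 0x153AA → wrap carry → 0x53AB
  0x53AB + 0xA2DC = 0x0F687
  0xF687 + 0xC550 = 0x1BBD7 → wrap carry → 0xBBD8
  0xBBD8 + 0x35C0 = 0x0F198
  0xF198 + 0x02E2 = 0x0F47A
One's-complement sum = 0xF47A.
Checksum = ~0xF47A & 0xFFFF = 0x0B85.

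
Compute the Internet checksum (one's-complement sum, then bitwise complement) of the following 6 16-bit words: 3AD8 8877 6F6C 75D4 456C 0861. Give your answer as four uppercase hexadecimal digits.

09A2

One's-complement addition (fold any carry out of bit 15 back into bit 0):
  0x3AD8 + 0x8877 = 0x0C34F
  0xC34F + 0x6F6C = 0x132BB → wrap carry → 0x32BC
  0x32BC + 0x75D4 = 0x0A890
  0xA890 + 0x456C = 0x0EDFC
  0xEDFC + 0x0861 = 0x0F65D
One's-complement sum = 0xF65D.
Checksum = ~0xF65D & 0xFFFF = 0x09A2.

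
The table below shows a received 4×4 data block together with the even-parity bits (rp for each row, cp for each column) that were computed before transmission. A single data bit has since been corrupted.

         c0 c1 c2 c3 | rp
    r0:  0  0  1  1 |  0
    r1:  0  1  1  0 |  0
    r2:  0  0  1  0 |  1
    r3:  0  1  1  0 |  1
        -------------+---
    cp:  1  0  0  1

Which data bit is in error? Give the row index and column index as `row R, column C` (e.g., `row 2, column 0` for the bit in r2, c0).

Recompute each row's even parity and compare to rp:
  r0: data parity 0, sent rp 0 → ok
  r1: data parity 0, sent rp 0 → ok
  r2: data parity 1, sent rp 1 → ok
  r3: data parity 0, sent rp 1 → mismatch
Recompute each column's even parity and compare to cp:
  c0: data parity 0, sent cp 1 → mismatch
  c1: data parity 0, sent cp 0 → ok
  c2: data parity 0, sent cp 0 → ok
  c3: data parity 1, sent cp 1 → ok
Exactly one row (r3) and one column (c0) fail → the flipped bit is at their intersection.

row 3, column 0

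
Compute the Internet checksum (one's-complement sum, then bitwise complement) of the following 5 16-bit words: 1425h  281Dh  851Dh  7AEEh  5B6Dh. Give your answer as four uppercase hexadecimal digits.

One's-complement addition (fold any carry out of bit 15 back into bit 0):
  0x1425 + 0x281D = 0x03C42
  0x3C42 + 0x851D = 0x0C15F
  0xC15F + 0x7AEE = 0x13C4D → wrap carry → 0x3C4E
  0x3C4E + 0x5B6D = 0x097BB
One's-complement sum = 0x97BB.
Checksum = ~0x97BB & 0xFFFF = 0x6844.

6844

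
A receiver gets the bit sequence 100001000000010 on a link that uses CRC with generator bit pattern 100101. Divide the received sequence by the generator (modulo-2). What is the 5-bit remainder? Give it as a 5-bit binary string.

00101

Modulo-2 division of 100001000000010 by 100101:
  pos 0: 100001 XOR 100101 = 000100
  pos 3: 100000 XOR 100101 = 000101
  pos 6: 101000 XOR 100101 = 001101
  pos 8: 110101 XOR 100101 = 010000
  pos 9: 100000 XOR 100101 = 000101
Remainder = 00101 (nonzero — an error is detected).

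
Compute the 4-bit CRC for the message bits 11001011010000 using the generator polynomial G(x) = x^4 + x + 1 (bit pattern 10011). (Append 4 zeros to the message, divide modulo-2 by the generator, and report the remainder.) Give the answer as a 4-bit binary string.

0111

Append 4 zeros: 110010110100000000. Divide by 10011 (XOR where the leading bit is 1):
  pos 0: 11001 XOR 10011 = 01010
  pos 1: 10100 XOR 10011 = 00111
  pos 3: 11111 XOR 10011 = 01100
  pos 4: 11000 XOR 10011 = 01011
  pos 5: 10111 XOR 10011 = 00100
  pos 7: 10000 XOR 10011 = 00011
  pos 10: 11000 XOR 10011 = 01011
  pos 11: 10110 XOR 10011 = 00101
  pos 13: 10100 XOR 10011 = 00111
Remainder (last 4 bits) = 0111. This is the CRC / FCS.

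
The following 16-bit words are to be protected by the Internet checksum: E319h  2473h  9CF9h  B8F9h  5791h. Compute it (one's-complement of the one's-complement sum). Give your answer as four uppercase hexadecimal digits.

One's-complement addition (fold any carry out of bit 15 back into bit 0):
  0xE319 + 0x2473 = 0x1078C → wrap carry → 0x078D
  0x078D + 0x9CF9 = 0x0A486
  0xA486 + 0xB8F9 = 0x15D7F → wrap carry → 0x5D80
  0x5D80 + 0x5791 = 0x0B511
One's-complement sum = 0xB511.
Checksum = ~0xB511 & 0xFFFF = 0x4AEE.

4AEE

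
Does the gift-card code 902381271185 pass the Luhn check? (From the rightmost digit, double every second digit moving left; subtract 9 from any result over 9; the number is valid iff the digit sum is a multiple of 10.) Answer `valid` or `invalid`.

From the right, keep odd positions and double even positions (subtract 9 from any doubled value over 9):
  doubled (positions 2,4,...): 7 2 4 7 4 9 → sum 33
  kept (positions 1,3,...): 5 1 7 1 3 0 → sum 17
Total = 50.
50 mod 10 = 0, so the number is valid.

valid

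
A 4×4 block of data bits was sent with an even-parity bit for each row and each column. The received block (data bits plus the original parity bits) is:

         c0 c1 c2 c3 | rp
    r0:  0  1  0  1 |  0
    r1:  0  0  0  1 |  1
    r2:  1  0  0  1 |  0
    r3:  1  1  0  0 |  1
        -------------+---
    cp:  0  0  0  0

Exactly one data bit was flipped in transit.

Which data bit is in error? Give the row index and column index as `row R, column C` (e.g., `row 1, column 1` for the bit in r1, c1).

row 3, column 3

Recompute each row's even parity and compare to rp:
  r0: data parity 0, sent rp 0 → ok
  r1: data parity 1, sent rp 1 → ok
  r2: data parity 0, sent rp 0 → ok
  r3: data parity 0, sent rp 1 → mismatch
Recompute each column's even parity and compare to cp:
  c0: data parity 0, sent cp 0 → ok
  c1: data parity 0, sent cp 0 → ok
  c2: data parity 0, sent cp 0 → ok
  c3: data parity 1, sent cp 0 → mismatch
Exactly one row (r3) and one column (c3) fail → the flipped bit is at their intersection.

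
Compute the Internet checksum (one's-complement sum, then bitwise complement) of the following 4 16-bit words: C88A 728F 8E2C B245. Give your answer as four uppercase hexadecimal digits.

8473

One's-complement addition (fold any carry out of bit 15 back into bit 0):
  0xC88A + 0x728F = 0x13B19 → wrap carry → 0x3B1A
  0x3B1A + 0x8E2C = 0x0C946
  0xC946 + 0xB245 = 0x17B8B → wrap carry → 0x7B8C
One's-complement sum = 0x7B8C.
Checksum = ~0x7B8C & 0xFFFF = 0x8473.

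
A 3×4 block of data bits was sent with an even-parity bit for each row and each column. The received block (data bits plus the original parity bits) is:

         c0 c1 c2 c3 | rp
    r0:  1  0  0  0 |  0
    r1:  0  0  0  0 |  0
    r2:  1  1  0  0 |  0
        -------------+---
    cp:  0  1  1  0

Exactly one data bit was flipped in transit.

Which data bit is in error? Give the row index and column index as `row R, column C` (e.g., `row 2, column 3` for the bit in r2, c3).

Recompute each row's even parity and compare to rp:
  r0: data parity 1, sent rp 0 → mismatch
  r1: data parity 0, sent rp 0 → ok
  r2: data parity 0, sent rp 0 → ok
Recompute each column's even parity and compare to cp:
  c0: data parity 0, sent cp 0 → ok
  c1: data parity 1, sent cp 1 → ok
  c2: data parity 0, sent cp 1 → mismatch
  c3: data parity 0, sent cp 0 → ok
Exactly one row (r0) and one column (c2) fail → the flipped bit is at their intersection.

row 0, column 2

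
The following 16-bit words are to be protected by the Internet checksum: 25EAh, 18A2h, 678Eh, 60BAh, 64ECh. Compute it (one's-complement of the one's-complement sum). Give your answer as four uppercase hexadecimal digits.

One's-complement addition (fold any carry out of bit 15 back into bit 0):
  0x25EA + 0x18A2 = 0x03E8C
  0x3E8C + 0x678E = 0x0A61A
  0xA61A + 0x60BA = 0x106D4 → wrap carry → 0x06D5
  0x06D5 + 0x64EC = 0x06BC1
One's-complement sum = 0x6BC1.
Checksum = ~0x6BC1 & 0xFFFF = 0x943E.

943E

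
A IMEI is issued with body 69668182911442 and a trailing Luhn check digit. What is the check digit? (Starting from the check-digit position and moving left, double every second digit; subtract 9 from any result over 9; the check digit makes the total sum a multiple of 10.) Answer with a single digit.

Partial digits right→left: 2 4 4 1 1 9 2 8 1 8 6 6 9 6
Double every second digit counting from the check-digit position (so the 1st, 3rd, 5th, ... of the partial from the right).
  doubled (with −9 where >9): 4 8 2 4 2 3 9 → sum 32
  kept as-is: 4 1 9 8 8 6 6 → sum 42
Total = 32 + 42 = 74.
Check digit = (10 − (74 mod 10)) mod 10 = 6.

6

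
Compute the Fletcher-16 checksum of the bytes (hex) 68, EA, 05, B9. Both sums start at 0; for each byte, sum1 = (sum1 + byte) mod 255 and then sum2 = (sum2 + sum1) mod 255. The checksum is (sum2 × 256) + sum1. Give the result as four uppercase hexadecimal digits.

2612

Running sums (mod 255):
  after byte 0 (68): sum1=104, sum2=104
  after byte 1 (EA): sum1=83, sum2=187
  after byte 2 (05): sum1=88, sum2=20
  after byte 3 (B9): sum1=18, sum2=38
Checksum = sum2·256 + sum1 = 38·256 + 18 = 9746 = 0x2612.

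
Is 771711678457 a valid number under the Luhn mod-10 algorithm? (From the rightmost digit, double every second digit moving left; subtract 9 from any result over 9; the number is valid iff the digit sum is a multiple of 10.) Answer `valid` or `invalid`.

invalid

From the right, keep odd positions and double even positions (subtract 9 from any doubled value over 9):
  doubled (positions 2,4,...): 1 7 3 2 2 5 → sum 20
  kept (positions 1,3,...): 7 4 7 1 7 7 → sum 33
Total = 53.
53 mod 10 = 3, so the number is invalid.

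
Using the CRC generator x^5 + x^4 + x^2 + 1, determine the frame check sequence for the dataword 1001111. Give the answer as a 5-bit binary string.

11001

Append 5 zeros: 100111100000. Divide by 110101 (XOR where the leading bit is 1):
  pos 0: 100111 XOR 110101 = 010010
  pos 1: 100101 XOR 110101 = 010000
  pos 2: 100000 XOR 110101 = 010101
  pos 3: 101010 XOR 110101 = 011111
  pos 4: 111110 XOR 110101 = 001011
  pos 6: 101100 XOR 110101 = 011001
Remainder (last 5 bits) = 11001. This is the CRC / FCS.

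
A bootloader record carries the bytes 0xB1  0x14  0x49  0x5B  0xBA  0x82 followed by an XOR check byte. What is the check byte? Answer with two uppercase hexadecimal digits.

XOR the bytes together:
  start with 0xB1
  0xB1 ⊕ 0x14 = 0xA5
  0xA5 ⊕ 0x49 = 0xEC
  0xEC ⊕ 0x5B = 0xB7
  0xB7 ⊕ 0xBA = 0x0D
  0x0D ⊕ 0x82 = 0x8F

8F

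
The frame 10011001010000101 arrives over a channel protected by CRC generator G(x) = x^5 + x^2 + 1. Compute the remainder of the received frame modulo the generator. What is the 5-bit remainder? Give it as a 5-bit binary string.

Modulo-2 division of 10011001010000101 by 100101:
  pos 0: 100110 XOR 100101 = 000011
  pos 4: 110101 XOR 100101 = 010000
  pos 5: 100000 XOR 100101 = 000101
  pos 8: 101000 XOR 100101 = 001101
  pos 10: 110110 XOR 100101 = 010011
  pos 11: 100111 XOR 100101 = 000010
Remainder = 00010 (nonzero — an error is detected).

00010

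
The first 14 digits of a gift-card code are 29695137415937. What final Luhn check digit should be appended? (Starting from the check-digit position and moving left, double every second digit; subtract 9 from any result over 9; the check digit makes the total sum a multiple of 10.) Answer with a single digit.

1

Partial digits right→left: 7 3 9 5 1 4 7 3 1 5 9 6 9 2
Double every second digit counting from the check-digit position (so the 1st, 3rd, 5th, ... of the partial from the right).
  doubled (with −9 where >9): 5 9 2 5 2 9 9 → sum 41
  kept as-is: 3 5 4 3 5 6 2 → sum 28
Total = 41 + 28 = 69.
Check digit = (10 − (69 mod 10)) mod 10 = 1.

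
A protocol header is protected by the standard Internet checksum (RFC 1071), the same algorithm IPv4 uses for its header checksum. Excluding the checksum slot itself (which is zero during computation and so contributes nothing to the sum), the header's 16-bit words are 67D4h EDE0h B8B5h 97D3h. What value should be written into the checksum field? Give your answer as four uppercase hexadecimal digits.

59C1

One's-complement addition (fold any carry out of bit 15 back into bit 0):
  0x67D4 + 0xEDE0 = 0x155B4 → wrap carry → 0x55B5
  0x55B5 + 0xB8B5 = 0x10E6A → wrap carry → 0x0E6B
  0x0E6B + 0x97D3 = 0x0A63E
One's-complement sum = 0xA63E.
Checksum = ~0xA63E & 0xFFFF = 0x59C1.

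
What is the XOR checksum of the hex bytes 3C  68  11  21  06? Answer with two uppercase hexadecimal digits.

62

XOR the bytes together:
  start with 0x3C
  0x3C ⊕ 0x68 = 0x54
  0x54 ⊕ 0x11 = 0x45
  0x45 ⊕ 0x21 = 0x64
  0x64 ⊕ 0x06 = 0x62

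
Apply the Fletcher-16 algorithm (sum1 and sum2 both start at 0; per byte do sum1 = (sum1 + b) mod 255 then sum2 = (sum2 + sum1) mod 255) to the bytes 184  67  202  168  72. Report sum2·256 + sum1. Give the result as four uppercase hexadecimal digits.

Running sums (mod 255):
  after byte 0 (184): sum1=184, sum2=184
  after byte 1 (67): sum1=251, sum2=180
  after byte 2 (202): sum1=198, sum2=123
  after byte 3 (168): sum1=111, sum2=234
  after byte 4 (72): sum1=183, sum2=162
Checksum = sum2·256 + sum1 = 162·256 + 183 = 41655 = 0xA2B7.

A2B7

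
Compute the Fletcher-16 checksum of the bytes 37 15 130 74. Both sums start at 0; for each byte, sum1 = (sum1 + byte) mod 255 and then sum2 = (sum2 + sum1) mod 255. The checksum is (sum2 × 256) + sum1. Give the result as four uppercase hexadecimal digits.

1101

Running sums (mod 255):
  after byte 0 (37): sum1=37, sum2=37
  after byte 1 (15): sum1=52, sum2=89
  after byte 2 (130): sum1=182, sum2=16
  after byte 3 (74): sum1=1, sum2=17
Checksum = sum2·256 + sum1 = 17·256 + 1 = 4353 = 0x1101.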